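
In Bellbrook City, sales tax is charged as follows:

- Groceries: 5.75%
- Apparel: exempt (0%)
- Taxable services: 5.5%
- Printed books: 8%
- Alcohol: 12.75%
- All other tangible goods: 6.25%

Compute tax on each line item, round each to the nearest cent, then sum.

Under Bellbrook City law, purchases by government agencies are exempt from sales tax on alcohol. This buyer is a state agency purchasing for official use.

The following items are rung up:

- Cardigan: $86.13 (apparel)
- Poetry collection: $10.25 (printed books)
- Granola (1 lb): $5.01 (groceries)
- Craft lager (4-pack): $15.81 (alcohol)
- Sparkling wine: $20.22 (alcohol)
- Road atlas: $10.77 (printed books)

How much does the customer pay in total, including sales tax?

Cardigan $86.13: apparel → 0% → $0.00
Poetry collection $10.25: printed books → 8% → $0.82
Granola (1 lb) $5.01: groceries → 5.75% → $0.29
Craft lager (4-pack) $15.81: alcohol, buyer-exempt → 0% → $0.00
Sparkling wine $20.22: alcohol, buyer-exempt → 0% → $0.00
Road atlas $10.77: printed books → 8% → $0.86
Subtotal = $148.19; tax = $1.97; total due = $150.16

$150.16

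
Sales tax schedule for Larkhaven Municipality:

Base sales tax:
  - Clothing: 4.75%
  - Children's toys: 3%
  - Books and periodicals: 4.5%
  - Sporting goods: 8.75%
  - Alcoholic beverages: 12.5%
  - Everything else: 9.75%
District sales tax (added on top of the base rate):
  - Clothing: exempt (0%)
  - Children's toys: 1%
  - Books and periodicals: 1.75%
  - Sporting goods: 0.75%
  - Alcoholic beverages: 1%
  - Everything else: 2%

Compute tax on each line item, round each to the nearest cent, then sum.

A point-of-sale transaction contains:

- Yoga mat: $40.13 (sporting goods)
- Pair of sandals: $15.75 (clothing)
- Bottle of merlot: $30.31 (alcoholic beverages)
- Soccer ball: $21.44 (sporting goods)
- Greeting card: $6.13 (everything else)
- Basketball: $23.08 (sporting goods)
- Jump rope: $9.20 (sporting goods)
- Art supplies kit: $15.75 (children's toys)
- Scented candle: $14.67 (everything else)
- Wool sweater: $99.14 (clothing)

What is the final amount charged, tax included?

$297.13

Yoga mat $40.13: sporting goods → 8.75% + 0.75% district = 9.5% → $3.81
Pair of sandals $15.75: clothing → 4.75% + 0% district = 4.75% → $0.75
Bottle of merlot $30.31: alcoholic beverages → 12.5% + 1% district = 13.5% → $4.09
Soccer ball $21.44: sporting goods → 8.75% + 0.75% district = 9.5% → $2.04
Greeting card $6.13: everything else → 9.75% + 2% district = 11.75% → $0.72
Basketball $23.08: sporting goods → 8.75% + 0.75% district = 9.5% → $2.19
Jump rope $9.20: sporting goods → 8.75% + 0.75% district = 9.5% → $0.87
Art supplies kit $15.75: children's toys → 3% + 1% district = 4% → $0.63
Scented candle $14.67: everything else → 9.75% + 2% district = 11.75% → $1.72
Wool sweater $99.14: clothing → 4.75% + 0% district = 4.75% → $4.71
Subtotal = $275.60; tax = $21.53; total due = $297.13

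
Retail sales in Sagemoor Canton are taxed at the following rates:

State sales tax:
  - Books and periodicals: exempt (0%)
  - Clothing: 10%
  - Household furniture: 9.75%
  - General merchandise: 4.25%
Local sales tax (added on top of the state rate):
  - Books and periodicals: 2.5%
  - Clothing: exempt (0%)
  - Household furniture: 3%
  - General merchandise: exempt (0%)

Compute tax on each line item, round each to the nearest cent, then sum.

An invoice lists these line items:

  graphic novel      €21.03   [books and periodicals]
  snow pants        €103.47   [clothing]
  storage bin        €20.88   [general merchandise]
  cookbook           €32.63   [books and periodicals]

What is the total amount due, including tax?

€190.60

Graphic novel €21.03: books and periodicals → 0% + 2.5% local = 2.5% → €0.53
Snow pants €103.47: clothing → 10% + 0% local = 10% → €10.35
Storage bin €20.88: general merchandise → 4.25% + 0% local = 4.25% → €0.89
Cookbook €32.63: books and periodicals → 0% + 2.5% local = 2.5% → €0.82
Subtotal = €178.01; tax = €12.59; total due = €190.60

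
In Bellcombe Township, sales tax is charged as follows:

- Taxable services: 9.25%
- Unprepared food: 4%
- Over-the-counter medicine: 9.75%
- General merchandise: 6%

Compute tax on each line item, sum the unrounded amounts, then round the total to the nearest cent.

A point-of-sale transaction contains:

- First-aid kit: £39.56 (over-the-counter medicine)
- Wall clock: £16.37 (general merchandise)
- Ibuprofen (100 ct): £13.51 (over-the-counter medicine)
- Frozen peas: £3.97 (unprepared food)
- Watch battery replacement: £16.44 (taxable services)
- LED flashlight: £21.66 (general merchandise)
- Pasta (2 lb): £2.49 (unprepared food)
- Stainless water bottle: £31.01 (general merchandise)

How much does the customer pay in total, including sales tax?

First-aid kit £39.56: over-the-counter medicine → 9.75% → £3.8571
Wall clock £16.37: general merchandise → 6% → £0.9822
Ibuprofen (100 ct) £13.51: over-the-counter medicine → 9.75% → £1.317225
Frozen peas £3.97: unprepared food → 4% → £0.1588
Watch battery replacement £16.44: taxable services → 9.25% → £1.5207
LED flashlight £21.66: general merchandise → 6% → £1.2996
Pasta (2 lb) £2.49: unprepared food → 4% → £0.0996
Stainless water bottle £31.01: general merchandise → 6% → £1.8606
Subtotal = £145.01; unrounded tax = £11.095825 → £11.10; total due = £156.11

£156.11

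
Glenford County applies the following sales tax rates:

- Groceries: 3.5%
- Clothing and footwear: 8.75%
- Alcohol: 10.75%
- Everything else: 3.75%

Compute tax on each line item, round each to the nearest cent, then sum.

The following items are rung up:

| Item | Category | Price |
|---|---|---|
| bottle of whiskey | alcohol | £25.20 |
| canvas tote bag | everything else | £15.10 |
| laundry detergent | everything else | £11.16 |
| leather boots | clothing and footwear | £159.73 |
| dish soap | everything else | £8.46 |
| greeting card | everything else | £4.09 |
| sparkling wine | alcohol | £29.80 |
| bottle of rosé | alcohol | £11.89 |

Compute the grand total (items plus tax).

£288.06

Bottle of whiskey £25.20: alcohol → 10.75% → £2.71
Canvas tote bag £15.10: everything else → 3.75% → £0.57
Laundry detergent £11.16: everything else → 3.75% → £0.42
Leather boots £159.73: clothing and footwear → 8.75% → £13.98
Dish soap £8.46: everything else → 3.75% → £0.32
Greeting card £4.09: everything else → 3.75% → £0.15
Sparkling wine £29.80: alcohol → 10.75% → £3.20
Bottle of rosé £11.89: alcohol → 10.75% → £1.28
Subtotal = £265.43; tax = £22.63; total due = £288.06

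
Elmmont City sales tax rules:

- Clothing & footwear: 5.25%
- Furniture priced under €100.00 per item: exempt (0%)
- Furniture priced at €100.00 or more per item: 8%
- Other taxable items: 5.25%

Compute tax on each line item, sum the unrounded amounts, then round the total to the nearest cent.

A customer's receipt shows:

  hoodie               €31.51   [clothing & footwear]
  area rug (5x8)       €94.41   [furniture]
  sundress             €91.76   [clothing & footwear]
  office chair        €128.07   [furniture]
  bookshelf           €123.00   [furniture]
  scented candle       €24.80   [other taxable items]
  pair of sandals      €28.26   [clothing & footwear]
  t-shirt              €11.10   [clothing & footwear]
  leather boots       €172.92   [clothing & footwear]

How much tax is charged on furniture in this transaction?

Area rug (5x8) €94.41: furniture, under €100.00 → 0% → €0.00
Office chair €128.07: furniture, €100.00 or more → 8% → €10.2456
Bookshelf €123.00: furniture, €100.00 or more → 8% → €9.84
Tax on furniture: unrounded sum = €20.0856 → €20.09

€20.09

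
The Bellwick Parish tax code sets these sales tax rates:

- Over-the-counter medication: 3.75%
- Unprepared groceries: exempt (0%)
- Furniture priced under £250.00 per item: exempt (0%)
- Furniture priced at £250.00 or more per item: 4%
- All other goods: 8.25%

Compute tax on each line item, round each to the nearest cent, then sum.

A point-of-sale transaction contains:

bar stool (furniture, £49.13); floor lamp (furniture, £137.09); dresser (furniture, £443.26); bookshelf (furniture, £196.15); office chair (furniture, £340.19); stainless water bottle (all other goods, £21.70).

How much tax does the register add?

Bar stool £49.13: furniture, under £250.00 → 0% → £0.00
Floor lamp £137.09: furniture, under £250.00 → 0% → £0.00
Dresser £443.26: furniture, £250.00 or more → 4% → £17.73
Bookshelf £196.15: furniture, under £250.00 → 0% → £0.00
Office chair £340.19: furniture, £250.00 or more → 4% → £13.61
Stainless water bottle £21.70: all other goods → 8.25% → £1.79
Total tax = £17.73 + £13.61 + £1.79 = £33.13

£33.13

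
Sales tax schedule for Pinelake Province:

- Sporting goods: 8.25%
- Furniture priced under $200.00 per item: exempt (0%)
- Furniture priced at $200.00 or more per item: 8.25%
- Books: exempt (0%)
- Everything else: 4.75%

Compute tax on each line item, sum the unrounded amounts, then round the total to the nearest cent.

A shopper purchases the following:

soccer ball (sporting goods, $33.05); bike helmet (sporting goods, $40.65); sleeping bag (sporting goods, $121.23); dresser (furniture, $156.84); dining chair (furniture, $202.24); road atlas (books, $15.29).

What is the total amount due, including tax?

Soccer ball $33.05: sporting goods → 8.25% → $2.726625
Bike helmet $40.65: sporting goods → 8.25% → $3.353625
Sleeping bag $121.23: sporting goods → 8.25% → $10.001475
Dresser $156.84: furniture, under $200.00 → 0% → $0.00
Dining chair $202.24: furniture, $200.00 or more → 8.25% → $16.6848
Road atlas $15.29: books → 0% → $0.00
Subtotal = $569.30; unrounded tax = $32.766525 → $32.77; total due = $602.07

$602.07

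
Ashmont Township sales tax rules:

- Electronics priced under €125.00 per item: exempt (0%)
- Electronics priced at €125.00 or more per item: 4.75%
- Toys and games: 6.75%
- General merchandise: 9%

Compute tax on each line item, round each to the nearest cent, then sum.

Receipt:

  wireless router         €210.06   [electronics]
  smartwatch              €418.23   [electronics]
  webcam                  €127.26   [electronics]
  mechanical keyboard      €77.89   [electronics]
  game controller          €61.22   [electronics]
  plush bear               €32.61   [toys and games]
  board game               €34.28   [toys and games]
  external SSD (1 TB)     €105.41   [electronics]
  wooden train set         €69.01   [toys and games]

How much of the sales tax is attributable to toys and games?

Plush bear €32.61: toys and games → 6.75% → €2.20
Board game €34.28: toys and games → 6.75% → €2.31
Wooden train set €69.01: toys and games → 6.75% → €4.66
Tax on toys and games = €2.20 + €2.31 + €4.66 = €9.17

€9.17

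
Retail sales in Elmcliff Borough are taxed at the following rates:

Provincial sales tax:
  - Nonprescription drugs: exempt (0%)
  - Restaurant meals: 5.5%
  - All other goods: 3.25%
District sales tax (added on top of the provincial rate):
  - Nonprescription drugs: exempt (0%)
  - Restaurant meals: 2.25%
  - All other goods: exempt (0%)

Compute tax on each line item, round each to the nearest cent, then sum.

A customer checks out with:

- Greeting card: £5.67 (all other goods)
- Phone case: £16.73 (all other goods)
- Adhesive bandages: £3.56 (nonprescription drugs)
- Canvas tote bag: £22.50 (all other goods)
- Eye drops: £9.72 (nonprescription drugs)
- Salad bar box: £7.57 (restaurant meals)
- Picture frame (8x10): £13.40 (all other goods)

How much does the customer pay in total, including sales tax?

£81.63

Greeting card £5.67: all other goods → 3.25% + 0% district = 3.25% → £0.18
Phone case £16.73: all other goods → 3.25% + 0% district = 3.25% → £0.54
Adhesive bandages £3.56: nonprescription drugs → 0% + 0% district = 0% → £0.00
Canvas tote bag £22.50: all other goods → 3.25% + 0% district = 3.25% → £0.73
Eye drops £9.72: nonprescription drugs → 0% + 0% district = 0% → £0.00
Salad bar box £7.57: restaurant meals → 5.5% + 2.25% district = 7.75% → £0.59
Picture frame (8x10) £13.40: all other goods → 3.25% + 0% district = 3.25% → £0.44
Subtotal = £79.15; tax = £2.48; total due = £81.63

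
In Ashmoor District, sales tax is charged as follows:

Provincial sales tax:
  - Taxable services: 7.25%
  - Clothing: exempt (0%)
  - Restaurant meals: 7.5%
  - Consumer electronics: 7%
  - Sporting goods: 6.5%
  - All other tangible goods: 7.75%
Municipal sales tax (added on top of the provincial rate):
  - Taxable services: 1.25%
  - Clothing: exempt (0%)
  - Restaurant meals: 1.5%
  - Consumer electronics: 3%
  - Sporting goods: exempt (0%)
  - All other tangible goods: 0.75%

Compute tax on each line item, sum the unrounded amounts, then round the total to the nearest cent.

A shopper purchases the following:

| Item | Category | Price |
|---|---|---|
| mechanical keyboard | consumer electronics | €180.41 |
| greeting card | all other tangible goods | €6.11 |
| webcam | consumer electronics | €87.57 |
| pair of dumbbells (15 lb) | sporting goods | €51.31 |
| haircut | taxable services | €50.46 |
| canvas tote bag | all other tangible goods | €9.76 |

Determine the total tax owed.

€35.77

Mechanical keyboard €180.41: consumer electronics → 7% + 3% municipal = 10% → €18.041
Greeting card €6.11: all other tangible goods → 7.75% + 0.75% municipal = 8.5% → €0.51935
Webcam €87.57: consumer electronics → 7% + 3% municipal = 10% → €8.757
Pair of dumbbells (15 lb) €51.31: sporting goods → 6.5% + 0% municipal = 6.5% → €3.33515
Haircut €50.46: taxable services → 7.25% + 1.25% municipal = 8.5% → €4.2891
Canvas tote bag €9.76: all other tangible goods → 7.75% + 0.75% municipal = 8.5% → €0.8296
Unrounded tax sum = €35.7712 → €35.77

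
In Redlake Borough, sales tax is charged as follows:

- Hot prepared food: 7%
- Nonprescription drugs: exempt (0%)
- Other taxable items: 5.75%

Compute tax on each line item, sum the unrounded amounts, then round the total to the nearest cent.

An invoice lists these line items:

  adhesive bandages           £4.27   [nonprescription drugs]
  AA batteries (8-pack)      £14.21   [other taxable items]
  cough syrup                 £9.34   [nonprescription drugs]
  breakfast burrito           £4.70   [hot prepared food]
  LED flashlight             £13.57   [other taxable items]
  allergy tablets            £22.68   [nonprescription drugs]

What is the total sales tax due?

£1.93

Adhesive bandages £4.27: nonprescription drugs → 0% → £0.00
AA batteries (8-pack) £14.21: other taxable items → 5.75% → £0.817075
Cough syrup £9.34: nonprescription drugs → 0% → £0.00
Breakfast burrito £4.70: hot prepared food → 7% → £0.329
LED flashlight £13.57: other taxable items → 5.75% → £0.780275
Allergy tablets £22.68: nonprescription drugs → 0% → £0.00
Unrounded tax sum = £1.92635 → £1.93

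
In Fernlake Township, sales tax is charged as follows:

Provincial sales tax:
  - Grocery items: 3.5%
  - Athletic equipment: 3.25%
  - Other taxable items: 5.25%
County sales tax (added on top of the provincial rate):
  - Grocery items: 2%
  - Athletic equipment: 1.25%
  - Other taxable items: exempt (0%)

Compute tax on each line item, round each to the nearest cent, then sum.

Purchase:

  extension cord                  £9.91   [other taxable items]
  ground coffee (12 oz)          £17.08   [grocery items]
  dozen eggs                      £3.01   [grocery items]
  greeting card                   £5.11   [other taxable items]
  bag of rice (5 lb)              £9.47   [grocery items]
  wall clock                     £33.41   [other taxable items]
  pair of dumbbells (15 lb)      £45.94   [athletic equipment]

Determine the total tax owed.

Extension cord £9.91: other taxable items → 5.25% + 0% county = 5.25% → £0.52
Ground coffee (12 oz) £17.08: grocery items → 3.5% + 2% county = 5.5% → £0.94
Dozen eggs £3.01: grocery items → 3.5% + 2% county = 5.5% → £0.17
Greeting card £5.11: other taxable items → 5.25% + 0% county = 5.25% → £0.27
Bag of rice (5 lb) £9.47: grocery items → 3.5% + 2% county = 5.5% → £0.52
Wall clock £33.41: other taxable items → 5.25% + 0% county = 5.25% → £1.75
Pair of dumbbells (15 lb) £45.94: athletic equipment → 3.25% + 1.25% county = 4.5% → £2.07
Total tax = £0.52 + £0.94 + £0.17 + £0.27 + £0.52 + £1.75 + £2.07 = £6.24

£6.24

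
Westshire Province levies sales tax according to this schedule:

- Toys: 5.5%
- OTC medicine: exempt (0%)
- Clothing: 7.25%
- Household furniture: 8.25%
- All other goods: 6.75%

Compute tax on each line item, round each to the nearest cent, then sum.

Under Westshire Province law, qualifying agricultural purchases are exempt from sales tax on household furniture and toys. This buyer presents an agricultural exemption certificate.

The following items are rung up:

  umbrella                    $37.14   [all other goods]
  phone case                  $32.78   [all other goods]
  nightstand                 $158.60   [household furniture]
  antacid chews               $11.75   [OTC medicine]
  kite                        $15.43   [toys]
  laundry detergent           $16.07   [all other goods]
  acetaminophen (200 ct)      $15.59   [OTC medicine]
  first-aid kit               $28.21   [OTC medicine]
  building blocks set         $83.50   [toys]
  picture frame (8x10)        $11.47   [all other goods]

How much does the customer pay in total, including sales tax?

Umbrella $37.14: all other goods → 6.75% → $2.51
Phone case $32.78: all other goods → 6.75% → $2.21
Nightstand $158.60: household furniture, buyer-exempt → 0% → $0.00
Antacid chews $11.75: OTC medicine → 0% → $0.00
Kite $15.43: toys, buyer-exempt → 0% → $0.00
Laundry detergent $16.07: all other goods → 6.75% → $1.08
Acetaminophen (200 ct) $15.59: OTC medicine → 0% → $0.00
First-aid kit $28.21: OTC medicine → 0% → $0.00
Building blocks set $83.50: toys, buyer-exempt → 0% → $0.00
Picture frame (8x10) $11.47: all other goods → 6.75% → $0.77
Subtotal = $410.54; tax = $6.57; total due = $417.11

$417.11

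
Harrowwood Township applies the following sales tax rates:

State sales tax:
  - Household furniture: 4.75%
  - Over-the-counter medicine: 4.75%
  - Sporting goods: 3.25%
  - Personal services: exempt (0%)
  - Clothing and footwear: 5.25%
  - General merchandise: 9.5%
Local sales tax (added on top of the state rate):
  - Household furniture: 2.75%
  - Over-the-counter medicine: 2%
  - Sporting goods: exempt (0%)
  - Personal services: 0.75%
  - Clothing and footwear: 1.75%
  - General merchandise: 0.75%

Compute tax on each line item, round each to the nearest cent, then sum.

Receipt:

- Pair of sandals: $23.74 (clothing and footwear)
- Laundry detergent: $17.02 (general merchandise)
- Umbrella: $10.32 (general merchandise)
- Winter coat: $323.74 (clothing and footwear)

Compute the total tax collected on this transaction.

$27.12

Pair of sandals $23.74: clothing and footwear → 5.25% + 1.75% local = 7% → $1.66
Laundry detergent $17.02: general merchandise → 9.5% + 0.75% local = 10.25% → $1.74
Umbrella $10.32: general merchandise → 9.5% + 0.75% local = 10.25% → $1.06
Winter coat $323.74: clothing and footwear → 5.25% + 1.75% local = 7% → $22.66
Total tax = $1.66 + $1.74 + $1.06 + $22.66 = $27.12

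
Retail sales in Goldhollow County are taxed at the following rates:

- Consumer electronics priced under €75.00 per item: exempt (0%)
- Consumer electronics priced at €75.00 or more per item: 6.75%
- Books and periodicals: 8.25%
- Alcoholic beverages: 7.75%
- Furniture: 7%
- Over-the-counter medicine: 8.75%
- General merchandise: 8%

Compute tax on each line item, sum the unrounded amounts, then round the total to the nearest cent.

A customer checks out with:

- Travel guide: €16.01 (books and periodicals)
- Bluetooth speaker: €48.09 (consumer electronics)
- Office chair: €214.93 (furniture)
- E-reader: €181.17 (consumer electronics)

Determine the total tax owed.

€28.59

Travel guide €16.01: books and periodicals → 8.25% → €1.320825
Bluetooth speaker €48.09: consumer electronics, under €75.00 → 0% → €0.00
Office chair €214.93: furniture → 7% → €15.0451
E-reader €181.17: consumer electronics, €75.00 or more → 6.75% → €12.228975
Unrounded tax sum = €28.5949 → €28.59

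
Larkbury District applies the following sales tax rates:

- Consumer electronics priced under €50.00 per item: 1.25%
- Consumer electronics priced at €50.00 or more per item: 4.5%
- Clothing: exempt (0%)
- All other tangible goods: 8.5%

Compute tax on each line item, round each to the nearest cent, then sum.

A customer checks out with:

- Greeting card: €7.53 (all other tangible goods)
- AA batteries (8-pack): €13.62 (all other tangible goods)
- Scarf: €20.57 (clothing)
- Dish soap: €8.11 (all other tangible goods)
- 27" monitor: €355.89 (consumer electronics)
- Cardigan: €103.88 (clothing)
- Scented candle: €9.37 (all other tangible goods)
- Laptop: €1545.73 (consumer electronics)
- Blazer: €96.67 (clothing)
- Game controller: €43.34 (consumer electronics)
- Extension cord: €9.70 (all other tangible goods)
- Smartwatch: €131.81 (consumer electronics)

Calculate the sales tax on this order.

Greeting card €7.53: all other tangible goods → 8.5% → €0.64
AA batteries (8-pack) €13.62: all other tangible goods → 8.5% → €1.16
Scarf €20.57: clothing → 0% → €0.00
Dish soap €8.11: all other tangible goods → 8.5% → €0.69
27" monitor €355.89: consumer electronics, €50.00 or more → 4.5% → €16.02
Cardigan €103.88: clothing → 0% → €0.00
Scented candle €9.37: all other tangible goods → 8.5% → €0.80
Laptop €1545.73: consumer electronics, €50.00 or more → 4.5% → €69.56
Blazer €96.67: clothing → 0% → €0.00
Game controller €43.34: consumer electronics, under €50.00 → 1.25% → €0.54
Extension cord €9.70: all other tangible goods → 8.5% → €0.82
Smartwatch €131.81: consumer electronics, €50.00 or more → 4.5% → €5.93
Total tax = €0.64 + €1.16 + €0.69 + €16.02 + €0.80 + €69.56 + €0.54 + €0.82 + €5.93 = €96.16

€96.16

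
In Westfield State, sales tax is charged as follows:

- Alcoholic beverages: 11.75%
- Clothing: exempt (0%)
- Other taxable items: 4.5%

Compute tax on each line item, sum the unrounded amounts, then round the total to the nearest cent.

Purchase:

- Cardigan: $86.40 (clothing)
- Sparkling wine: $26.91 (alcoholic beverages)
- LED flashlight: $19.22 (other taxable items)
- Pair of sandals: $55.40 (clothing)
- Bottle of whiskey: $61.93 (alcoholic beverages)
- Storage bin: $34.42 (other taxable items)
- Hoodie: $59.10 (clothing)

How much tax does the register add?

Cardigan $86.40: clothing → 0% → $0.00
Sparkling wine $26.91: alcoholic beverages → 11.75% → $3.161925
LED flashlight $19.22: other taxable items → 4.5% → $0.8649
Pair of sandals $55.40: clothing → 0% → $0.00
Bottle of whiskey $61.93: alcoholic beverages → 11.75% → $7.276775
Storage bin $34.42: other taxable items → 4.5% → $1.5489
Hoodie $59.10: clothing → 0% → $0.00
Unrounded tax sum = $12.8525 → $12.85

$12.85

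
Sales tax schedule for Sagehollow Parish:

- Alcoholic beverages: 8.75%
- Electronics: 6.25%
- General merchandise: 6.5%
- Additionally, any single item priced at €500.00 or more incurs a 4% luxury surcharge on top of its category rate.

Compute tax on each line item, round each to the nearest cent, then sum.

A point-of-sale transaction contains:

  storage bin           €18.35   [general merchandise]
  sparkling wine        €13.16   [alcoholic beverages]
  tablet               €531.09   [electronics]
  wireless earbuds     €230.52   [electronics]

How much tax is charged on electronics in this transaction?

Tablet €531.09: electronics → 6.25% + 4% surcharge = 10.25% → €54.44
Wireless earbuds €230.52: electronics → 6.25% → €14.41
Tax on electronics = €54.44 + €14.41 = €68.85

€68.85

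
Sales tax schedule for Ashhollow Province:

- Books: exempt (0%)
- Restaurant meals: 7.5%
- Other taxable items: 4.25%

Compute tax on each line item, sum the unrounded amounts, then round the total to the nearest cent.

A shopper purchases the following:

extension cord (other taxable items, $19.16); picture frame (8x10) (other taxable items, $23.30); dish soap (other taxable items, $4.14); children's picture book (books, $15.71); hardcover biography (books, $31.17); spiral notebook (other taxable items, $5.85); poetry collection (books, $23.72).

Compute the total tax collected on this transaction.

$2.23

Extension cord $19.16: other taxable items → 4.25% → $0.8143
Picture frame (8x10) $23.30: other taxable items → 4.25% → $0.99025
Dish soap $4.14: other taxable items → 4.25% → $0.17595
Children's picture book $15.71: books → 0% → $0.00
Hardcover biography $31.17: books → 0% → $0.00
Spiral notebook $5.85: other taxable items → 4.25% → $0.248625
Poetry collection $23.72: books → 0% → $0.00
Unrounded tax sum = $2.229125 → $2.23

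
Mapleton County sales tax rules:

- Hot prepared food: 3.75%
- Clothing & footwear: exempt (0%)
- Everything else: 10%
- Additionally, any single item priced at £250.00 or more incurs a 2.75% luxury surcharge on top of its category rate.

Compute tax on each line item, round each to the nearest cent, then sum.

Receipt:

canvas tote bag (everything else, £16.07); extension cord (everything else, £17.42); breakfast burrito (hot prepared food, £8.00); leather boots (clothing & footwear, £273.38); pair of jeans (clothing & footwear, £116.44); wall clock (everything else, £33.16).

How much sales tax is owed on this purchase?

Canvas tote bag £16.07: everything else → 10% → £1.61
Extension cord £17.42: everything else → 10% → £1.74
Breakfast burrito £8.00: hot prepared food → 3.75% → £0.30
Leather boots £273.38: clothing & footwear → 0% + 2.75% surcharge = 2.75% → £7.52
Pair of jeans £116.44: clothing & footwear → 0% → £0.00
Wall clock £33.16: everything else → 10% → £3.32
Total tax = £1.61 + £1.74 + £0.30 + £7.52 + £3.32 = £14.49

£14.49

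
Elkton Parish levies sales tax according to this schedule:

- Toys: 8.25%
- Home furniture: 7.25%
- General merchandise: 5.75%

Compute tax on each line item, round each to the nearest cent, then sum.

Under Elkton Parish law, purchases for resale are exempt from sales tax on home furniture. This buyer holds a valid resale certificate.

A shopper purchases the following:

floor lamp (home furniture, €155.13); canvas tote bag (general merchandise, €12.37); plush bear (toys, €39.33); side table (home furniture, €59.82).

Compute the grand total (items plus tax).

€270.60

Floor lamp €155.13: home furniture, buyer-exempt → 0% → €0.00
Canvas tote bag €12.37: general merchandise → 5.75% → €0.71
Plush bear €39.33: toys → 8.25% → €3.24
Side table €59.82: home furniture, buyer-exempt → 0% → €0.00
Subtotal = €266.65; tax = €3.95; total due = €270.60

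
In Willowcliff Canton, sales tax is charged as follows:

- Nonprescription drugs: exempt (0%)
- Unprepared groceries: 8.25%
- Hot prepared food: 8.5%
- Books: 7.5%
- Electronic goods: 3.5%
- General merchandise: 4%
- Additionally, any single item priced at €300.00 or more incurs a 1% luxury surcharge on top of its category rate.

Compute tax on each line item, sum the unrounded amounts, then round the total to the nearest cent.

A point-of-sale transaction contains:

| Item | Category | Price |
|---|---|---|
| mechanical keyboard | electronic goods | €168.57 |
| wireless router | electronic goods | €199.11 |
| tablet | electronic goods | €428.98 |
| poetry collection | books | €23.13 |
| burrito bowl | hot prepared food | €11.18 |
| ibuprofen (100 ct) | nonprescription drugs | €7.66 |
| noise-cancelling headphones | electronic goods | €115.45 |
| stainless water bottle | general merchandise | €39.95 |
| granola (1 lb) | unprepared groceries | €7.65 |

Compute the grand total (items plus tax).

Mechanical keyboard €168.57: electronic goods → 3.5% → €5.89995
Wireless router €199.11: electronic goods → 3.5% → €6.96885
Tablet €428.98: electronic goods → 3.5% + 1% surcharge = 4.5% → €19.3041
Poetry collection €23.13: books → 7.5% → €1.73475
Burrito bowl €11.18: hot prepared food → 8.5% → €0.9503
Ibuprofen (100 ct) €7.66: nonprescription drugs → 0% → €0.00
Noise-cancelling headphones €115.45: electronic goods → 3.5% → €4.04075
Stainless water bottle €39.95: general merchandise → 4% → €1.598
Granola (1 lb) €7.65: unprepared groceries → 8.25% → €0.631125
Subtotal = €1001.68; unrounded tax = €41.127825 → €41.13; total due = €1042.81

€1042.81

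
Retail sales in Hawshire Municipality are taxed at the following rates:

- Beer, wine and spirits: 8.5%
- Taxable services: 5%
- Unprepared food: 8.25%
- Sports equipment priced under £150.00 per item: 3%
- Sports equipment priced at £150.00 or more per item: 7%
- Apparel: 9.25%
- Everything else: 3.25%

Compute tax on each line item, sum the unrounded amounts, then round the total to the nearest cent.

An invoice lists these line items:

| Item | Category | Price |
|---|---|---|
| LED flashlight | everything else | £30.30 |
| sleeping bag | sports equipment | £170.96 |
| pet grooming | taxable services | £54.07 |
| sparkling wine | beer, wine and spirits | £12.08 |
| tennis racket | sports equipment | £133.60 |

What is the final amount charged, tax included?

LED flashlight £30.30: everything else → 3.25% → £0.98475
Sleeping bag £170.96: sports equipment, £150.00 or more → 7% → £11.9672
Pet grooming £54.07: taxable services → 5% → £2.7035
Sparkling wine £12.08: beer, wine and spirits → 8.5% → £1.0268
Tennis racket £133.60: sports equipment, under £150.00 → 3% → £4.008
Subtotal = £401.01; unrounded tax = £20.69025 → £20.69; total due = £421.70

£421.70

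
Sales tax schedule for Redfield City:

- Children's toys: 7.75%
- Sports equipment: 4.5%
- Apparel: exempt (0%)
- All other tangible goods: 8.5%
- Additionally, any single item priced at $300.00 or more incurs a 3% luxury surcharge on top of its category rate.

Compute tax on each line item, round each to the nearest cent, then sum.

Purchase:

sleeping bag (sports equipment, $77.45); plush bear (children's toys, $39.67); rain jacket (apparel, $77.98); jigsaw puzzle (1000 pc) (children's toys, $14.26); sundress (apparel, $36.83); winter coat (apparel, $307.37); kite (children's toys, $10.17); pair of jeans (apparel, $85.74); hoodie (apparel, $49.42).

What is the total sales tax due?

$17.68

Sleeping bag $77.45: sports equipment → 4.5% → $3.49
Plush bear $39.67: children's toys → 7.75% → $3.07
Rain jacket $77.98: apparel → 0% → $0.00
Jigsaw puzzle (1000 pc) $14.26: children's toys → 7.75% → $1.11
Sundress $36.83: apparel → 0% → $0.00
Winter coat $307.37: apparel → 0% + 3% surcharge = 3% → $9.22
Kite $10.17: children's toys → 7.75% → $0.79
Pair of jeans $85.74: apparel → 0% → $0.00
Hoodie $49.42: apparel → 0% → $0.00
Total tax = $3.49 + $3.07 + $1.11 + $9.22 + $0.79 = $17.68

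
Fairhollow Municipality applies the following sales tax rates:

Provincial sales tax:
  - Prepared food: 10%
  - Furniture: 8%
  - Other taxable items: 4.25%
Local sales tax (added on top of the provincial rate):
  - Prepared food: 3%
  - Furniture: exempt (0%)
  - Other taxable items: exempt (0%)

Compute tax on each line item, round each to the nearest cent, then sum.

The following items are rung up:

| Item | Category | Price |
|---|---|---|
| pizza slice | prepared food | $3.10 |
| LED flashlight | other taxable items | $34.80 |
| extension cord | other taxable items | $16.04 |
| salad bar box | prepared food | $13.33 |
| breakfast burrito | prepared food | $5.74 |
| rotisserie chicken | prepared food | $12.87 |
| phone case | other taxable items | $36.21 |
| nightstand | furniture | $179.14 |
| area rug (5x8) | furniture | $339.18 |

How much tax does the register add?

Pizza slice $3.10: prepared food → 10% + 3% local = 13% → $0.40
LED flashlight $34.80: other taxable items → 4.25% + 0% local = 4.25% → $1.48
Extension cord $16.04: other taxable items → 4.25% + 0% local = 4.25% → $0.68
Salad bar box $13.33: prepared food → 10% + 3% local = 13% → $1.73
Breakfast burrito $5.74: prepared food → 10% + 3% local = 13% → $0.75
Rotisserie chicken $12.87: prepared food → 10% + 3% local = 13% → $1.67
Phone case $36.21: other taxable items → 4.25% + 0% local = 4.25% → $1.54
Nightstand $179.14: furniture → 8% + 0% local = 8% → $14.33
Area rug (5x8) $339.18: furniture → 8% + 0% local = 8% → $27.13
Total tax = $0.40 + $1.48 + $0.68 + $1.73 + $0.75 + $1.67 + $1.54 + $14.33 + $27.13 = $49.71

$49.71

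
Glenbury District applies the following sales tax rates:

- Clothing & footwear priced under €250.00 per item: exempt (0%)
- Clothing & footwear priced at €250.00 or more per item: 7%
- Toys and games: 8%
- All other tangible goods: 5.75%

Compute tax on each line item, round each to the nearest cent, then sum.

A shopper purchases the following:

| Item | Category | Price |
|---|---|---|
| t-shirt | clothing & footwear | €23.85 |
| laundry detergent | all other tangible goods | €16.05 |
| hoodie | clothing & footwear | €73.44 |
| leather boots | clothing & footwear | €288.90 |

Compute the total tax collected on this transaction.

T-shirt €23.85: clothing & footwear, under €250.00 → 0% → €0.00
Laundry detergent €16.05: all other tangible goods → 5.75% → €0.92
Hoodie €73.44: clothing & footwear, under €250.00 → 0% → €0.00
Leather boots €288.90: clothing & footwear, €250.00 or more → 7% → €20.22
Total tax = €0.92 + €20.22 = €21.14

€21.14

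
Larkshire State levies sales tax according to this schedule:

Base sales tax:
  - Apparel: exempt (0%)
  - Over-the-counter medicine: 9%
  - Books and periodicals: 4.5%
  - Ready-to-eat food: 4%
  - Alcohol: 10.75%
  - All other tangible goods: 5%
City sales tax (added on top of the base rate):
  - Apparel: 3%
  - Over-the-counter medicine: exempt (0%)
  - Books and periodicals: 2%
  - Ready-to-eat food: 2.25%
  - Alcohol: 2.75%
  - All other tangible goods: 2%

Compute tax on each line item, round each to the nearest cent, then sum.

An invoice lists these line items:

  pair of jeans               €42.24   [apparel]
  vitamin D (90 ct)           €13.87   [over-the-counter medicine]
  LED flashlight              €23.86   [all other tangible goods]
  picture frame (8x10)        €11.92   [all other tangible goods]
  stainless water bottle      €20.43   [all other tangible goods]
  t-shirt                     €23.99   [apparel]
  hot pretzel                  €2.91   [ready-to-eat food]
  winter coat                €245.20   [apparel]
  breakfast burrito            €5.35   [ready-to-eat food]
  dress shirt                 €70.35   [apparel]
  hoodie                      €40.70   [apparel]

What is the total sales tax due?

€18.37

Pair of jeans €42.24: apparel → 0% + 3% city = 3% → €1.27
Vitamin D (90 ct) €13.87: over-the-counter medicine → 9% + 0% city = 9% → €1.25
LED flashlight €23.86: all other tangible goods → 5% + 2% city = 7% → €1.67
Picture frame (8x10) €11.92: all other tangible goods → 5% + 2% city = 7% → €0.83
Stainless water bottle €20.43: all other tangible goods → 5% + 2% city = 7% → €1.43
T-shirt €23.99: apparel → 0% + 3% city = 3% → €0.72
Hot pretzel €2.91: ready-to-eat food → 4% + 2.25% city = 6.25% → €0.18
Winter coat €245.20: apparel → 0% + 3% city = 3% → €7.36
Breakfast burrito €5.35: ready-to-eat food → 4% + 2.25% city = 6.25% → €0.33
Dress shirt €70.35: apparel → 0% + 3% city = 3% → €2.11
Hoodie €40.70: apparel → 0% + 3% city = 3% → €1.22
Total tax = €1.27 + €1.25 + €1.67 + €0.83 + €1.43 + €0.72 + €0.18 + €7.36 + €0.33 + €2.11 + €1.22 = €18.37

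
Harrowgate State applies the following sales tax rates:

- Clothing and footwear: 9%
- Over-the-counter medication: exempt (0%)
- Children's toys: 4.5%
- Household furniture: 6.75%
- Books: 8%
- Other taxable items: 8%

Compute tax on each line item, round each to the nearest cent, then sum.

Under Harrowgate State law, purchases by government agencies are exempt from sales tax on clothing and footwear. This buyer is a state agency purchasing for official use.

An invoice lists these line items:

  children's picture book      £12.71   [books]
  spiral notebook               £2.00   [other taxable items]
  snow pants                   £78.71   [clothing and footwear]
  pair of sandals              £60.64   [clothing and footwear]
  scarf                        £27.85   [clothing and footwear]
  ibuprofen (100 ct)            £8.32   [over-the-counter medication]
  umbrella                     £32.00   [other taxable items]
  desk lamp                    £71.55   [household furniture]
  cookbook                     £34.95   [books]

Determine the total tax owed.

Children's picture book £12.71: books → 8% → £1.02
Spiral notebook £2.00: other taxable items → 8% → £0.16
Snow pants £78.71: clothing and footwear, buyer-exempt → 0% → £0.00
Pair of sandals £60.64: clothing and footwear, buyer-exempt → 0% → £0.00
Scarf £27.85: clothing and footwear, buyer-exempt → 0% → £0.00
Ibuprofen (100 ct) £8.32: over-the-counter medication → 0% → £0.00
Umbrella £32.00: other taxable items → 8% → £2.56
Desk lamp £71.55: household furniture → 6.75% → £4.83
Cookbook £34.95: books → 8% → £2.80
Total tax = £1.02 + £0.16 + £2.56 + £4.83 + £2.80 = £11.37

£11.37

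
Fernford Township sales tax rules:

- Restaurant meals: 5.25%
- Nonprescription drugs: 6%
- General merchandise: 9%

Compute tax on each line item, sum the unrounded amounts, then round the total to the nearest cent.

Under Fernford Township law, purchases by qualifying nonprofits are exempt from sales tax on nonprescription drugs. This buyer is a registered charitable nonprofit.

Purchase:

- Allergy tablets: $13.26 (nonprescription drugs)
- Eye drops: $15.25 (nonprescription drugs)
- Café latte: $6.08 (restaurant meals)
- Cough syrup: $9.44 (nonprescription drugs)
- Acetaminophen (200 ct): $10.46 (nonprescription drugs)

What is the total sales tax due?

$0.32

Allergy tablets $13.26: nonprescription drugs, buyer-exempt → 0% → $0.00
Eye drops $15.25: nonprescription drugs, buyer-exempt → 0% → $0.00
Café latte $6.08: restaurant meals → 5.25% → $0.3192
Cough syrup $9.44: nonprescription drugs, buyer-exempt → 0% → $0.00
Acetaminophen (200 ct) $10.46: nonprescription drugs, buyer-exempt → 0% → $0.00
Unrounded tax sum = $0.3192 → $0.32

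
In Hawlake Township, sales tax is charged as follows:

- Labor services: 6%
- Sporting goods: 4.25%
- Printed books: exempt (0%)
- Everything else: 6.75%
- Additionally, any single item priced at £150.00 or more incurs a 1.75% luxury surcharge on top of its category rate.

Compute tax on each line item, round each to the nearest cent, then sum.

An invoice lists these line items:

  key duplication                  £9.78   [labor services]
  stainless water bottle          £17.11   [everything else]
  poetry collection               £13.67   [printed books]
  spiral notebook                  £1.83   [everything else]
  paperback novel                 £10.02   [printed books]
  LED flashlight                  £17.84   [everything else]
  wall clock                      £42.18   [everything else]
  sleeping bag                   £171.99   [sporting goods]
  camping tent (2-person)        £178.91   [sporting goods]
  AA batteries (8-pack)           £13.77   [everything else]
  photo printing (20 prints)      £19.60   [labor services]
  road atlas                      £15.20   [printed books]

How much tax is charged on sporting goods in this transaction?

Sleeping bag £171.99: sporting goods → 4.25% + 1.75% surcharge = 6% → £10.32
Camping tent (2-person) £178.91: sporting goods → 4.25% + 1.75% surcharge = 6% → £10.73
Tax on sporting goods = £10.32 + £10.73 = £21.05

£21.05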